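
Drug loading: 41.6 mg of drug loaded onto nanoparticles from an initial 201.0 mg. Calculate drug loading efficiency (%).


Drug loading efficiency = (drug loaded / drug initial) * 100
DLE = 41.6 / 201.0 * 100
DLE = 0.207 * 100
DLE = 20.7%

20.7


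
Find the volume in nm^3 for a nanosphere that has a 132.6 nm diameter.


Radius r = 132.6/2 = 66.3 nm
Volume V = (4/3) * pi * r^3
V = (4/3) * pi * (66.3)^3
V = 1220756.92 nm^3

1220756.92


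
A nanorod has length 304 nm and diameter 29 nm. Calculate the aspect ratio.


Aspect ratio AR = length / diameter
AR = 304 / 29
AR = 10.48

10.48


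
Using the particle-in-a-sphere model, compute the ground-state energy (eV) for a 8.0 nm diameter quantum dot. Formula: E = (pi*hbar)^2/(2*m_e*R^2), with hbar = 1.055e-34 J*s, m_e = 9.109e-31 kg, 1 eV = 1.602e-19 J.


Radius R = 8.0/2 = 4 nm = 4e-09 m
E = (pi * 1.055e-34)^2 / (2 * 9.109e-31 * (4e-09)^2)
E(J) = 3.76863e-21
E = E(J) / 1.602e-19 = 0.0235 eV

0.0235


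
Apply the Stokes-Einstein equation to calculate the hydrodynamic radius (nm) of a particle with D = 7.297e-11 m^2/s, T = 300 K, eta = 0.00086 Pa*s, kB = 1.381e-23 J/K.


Stokes-Einstein: R = kB*T / (6*pi*eta*D)
R = 1.381e-23 * 300 / (6 * pi * 0.00086 * 7.297e-11)
R = 3.50244e-09 m = 3.5 nm

3.5


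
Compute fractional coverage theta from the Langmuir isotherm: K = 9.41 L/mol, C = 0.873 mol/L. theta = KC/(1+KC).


Langmuir isotherm: theta = K*C / (1 + K*C)
K*C = 9.41 * 0.873 = 8.21493
theta = 8.21493 / (1 + 8.21493) = 8.21493 / 9.21493
theta = 0.8915

0.8915


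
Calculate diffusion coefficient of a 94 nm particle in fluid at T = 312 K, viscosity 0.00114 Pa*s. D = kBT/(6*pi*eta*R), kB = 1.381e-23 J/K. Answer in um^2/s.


Radius R = 94/2 = 47 nm = 4.7e-08 m
D = kB*T / (6*pi*eta*R)
D = 1.381e-23 * 312 / (6 * pi * 0.00114 * 4.7e-08)
D = 4.26623e-12 m^2/s = 4.266 um^2/s

4.266


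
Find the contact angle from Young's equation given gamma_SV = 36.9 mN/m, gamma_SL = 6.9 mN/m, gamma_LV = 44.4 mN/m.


cos(theta) = (gamma_SV - gamma_SL) / gamma_LV
cos(theta) = (36.9 - 6.9) / 44.4
cos(theta) = 0.675676
theta = arccos(0.675676) = 47.49 degrees

47.49


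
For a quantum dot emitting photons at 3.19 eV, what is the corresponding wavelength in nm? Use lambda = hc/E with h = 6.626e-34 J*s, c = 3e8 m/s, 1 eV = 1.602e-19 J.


Convert energy: E = 3.19 eV = 3.19 * 1.602e-19 = 5.11038e-19 J
lambda = h*c / E = 6.626e-34 * 3e8 / 5.11038e-19
lambda = 3.88973e-07 m = 389.0 nm

389.0


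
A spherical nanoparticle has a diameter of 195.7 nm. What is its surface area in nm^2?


Radius r = 195.7/2 = 97.85 nm
Surface area SA = 4 * pi * r^2
SA = 4 * pi * (97.85)^2
SA = 120318.25 nm^2

120318.25


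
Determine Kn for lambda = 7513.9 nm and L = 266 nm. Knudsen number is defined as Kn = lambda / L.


Knudsen number Kn = lambda / L
Kn = 7513.9 / 266
Kn = 28.2477

28.2477


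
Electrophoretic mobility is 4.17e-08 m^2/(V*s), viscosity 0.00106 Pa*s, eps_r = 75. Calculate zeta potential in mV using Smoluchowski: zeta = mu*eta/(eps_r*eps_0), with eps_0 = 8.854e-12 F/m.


Smoluchowski equation: zeta = mu * eta / (eps_r * eps_0)
zeta = 4.17e-08 * 0.00106 / (75 * 8.854e-12)
zeta = 0.066564 V = 66.56 mV

66.56


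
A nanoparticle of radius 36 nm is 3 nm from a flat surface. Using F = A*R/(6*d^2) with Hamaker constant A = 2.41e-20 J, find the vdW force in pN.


Convert to SI: R = 36 nm = 3.6e-08 m, d = 3 nm = 3e-09 m
F = A * R / (6 * d^2)
F = 2.41e-20 * 3.6e-08 / (6 * (3e-09)^2)
F = 1.60667e-11 N = 16.067 pN

16.067


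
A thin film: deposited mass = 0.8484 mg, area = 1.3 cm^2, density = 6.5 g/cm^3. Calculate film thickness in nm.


Convert: m = 0.8484 mg = 8.4840e-07 kg, A = 1.3 cm^2 = 1.3000e-04 m^2, rho = 6.5 g/cm^3 = 6500 kg/m^3
t = m / (A * rho)
t = 8.4840e-07 / (1.3000e-04 * 6500)
t = 1.0040e-06 m = 1004.0 nm

1004.0


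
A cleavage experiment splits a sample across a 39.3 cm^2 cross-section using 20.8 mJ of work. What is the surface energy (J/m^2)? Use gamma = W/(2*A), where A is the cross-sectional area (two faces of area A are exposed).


Convert: A = 39.3 cm^2 = 0.00393 m^2, W = 20.8 mJ = 0.0208 J
Cleaving exposes two faces of area A, so total new surface = 2*A and gamma = W / (2*A)
gamma = 0.0208 / (2 * 0.00393)
gamma = 2.646 J/m^2

2.646


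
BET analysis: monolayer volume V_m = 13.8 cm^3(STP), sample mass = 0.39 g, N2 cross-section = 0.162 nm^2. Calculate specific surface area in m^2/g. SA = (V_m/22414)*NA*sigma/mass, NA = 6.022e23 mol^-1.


Number of moles in monolayer = V_m / 22414 = 13.8 / 22414 = 0.00061569
Number of molecules = moles * NA = 0.00061569 * 6.022e23
SA = molecules * sigma / mass
SA = (13.8 / 22414) * 6.022e23 * 0.162e-18 / 0.39
SA = 154.0 m^2/g

154.0


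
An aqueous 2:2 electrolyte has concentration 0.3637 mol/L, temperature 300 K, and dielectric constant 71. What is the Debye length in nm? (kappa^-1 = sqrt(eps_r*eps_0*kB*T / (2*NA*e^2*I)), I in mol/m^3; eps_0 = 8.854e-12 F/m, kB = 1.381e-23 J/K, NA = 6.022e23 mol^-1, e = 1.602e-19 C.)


Ionic strength I = 0.3637 * 2^2 * 1000 = 1454.8 mol/m^3
kappa^-1 = sqrt(71 * 8.854e-12 * 1.381e-23 * 300 / (2 * 6.022e23 * (1.602e-19)^2 * 1454.8))
kappa^-1 = 0.241 nm

0.241


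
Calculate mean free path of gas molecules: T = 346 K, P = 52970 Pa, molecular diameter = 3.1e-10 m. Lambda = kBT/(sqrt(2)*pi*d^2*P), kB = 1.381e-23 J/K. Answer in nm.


Mean free path: lambda = kB*T / (sqrt(2) * pi * d^2 * P)
lambda = 1.381e-23 * 346 / (sqrt(2) * pi * (3.1e-10)^2 * 52970)
lambda = 2.11277e-07 m
lambda = 211.28 nm

211.28


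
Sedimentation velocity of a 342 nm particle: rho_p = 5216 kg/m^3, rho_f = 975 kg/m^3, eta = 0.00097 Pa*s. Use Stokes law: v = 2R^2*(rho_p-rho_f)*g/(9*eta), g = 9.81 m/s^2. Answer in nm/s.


Radius R = 342/2 nm = 1.71e-07 m
Density difference = 5216 - 975 = 4241 kg/m^3
v = 2 * R^2 * (rho_p - rho_f) * g / (9 * eta)
v = 2 * (1.71e-07)^2 * 4241 * 9.81 / (9 * 0.00097)
v = 2.78705e-07 m/s = 278.7053 nm/s

278.7053


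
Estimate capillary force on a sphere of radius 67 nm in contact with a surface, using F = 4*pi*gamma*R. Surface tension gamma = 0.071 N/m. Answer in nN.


Convert radius: R = 67 nm = 6.7e-08 m
F = 4 * pi * gamma * R
F = 4 * pi * 0.071 * 6.7e-08
F = 5.97782e-08 N = 59.7782 nN

59.7782


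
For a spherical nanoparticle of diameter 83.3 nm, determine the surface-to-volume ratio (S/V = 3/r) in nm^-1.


Radius r = 83.3/2 = 41.65 nm
S/V = 3 / r = 3 / 41.65
S/V = 0.072 nm^-1

0.072


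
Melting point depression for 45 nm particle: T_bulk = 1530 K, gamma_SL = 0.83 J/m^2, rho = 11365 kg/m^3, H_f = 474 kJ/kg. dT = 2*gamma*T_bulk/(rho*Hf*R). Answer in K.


Radius R = 45/2 = 22.5 nm = 2.25e-08 m
Convert H_f = 474 kJ/kg = 474000 J/kg
dT = 2 * gamma_SL * T_bulk / (rho * H_f * R)
dT = 2 * 0.83 * 1530 / (11365 * 474000 * 2.25e-08)
dT = 21.0 K

21.0


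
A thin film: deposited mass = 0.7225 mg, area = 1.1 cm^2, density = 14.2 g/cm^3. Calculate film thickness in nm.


Convert: m = 0.7225 mg = 7.2250e-07 kg, A = 1.1 cm^2 = 1.1000e-04 m^2, rho = 14.2 g/cm^3 = 14200 kg/m^3
t = m / (A * rho)
t = 7.2250e-07 / (1.1000e-04 * 14200)
t = 4.6255e-07 m = 462.5 nm

462.5


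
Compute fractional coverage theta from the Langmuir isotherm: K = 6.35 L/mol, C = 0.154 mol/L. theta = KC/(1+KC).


Langmuir isotherm: theta = K*C / (1 + K*C)
K*C = 6.35 * 0.154 = 0.9779
theta = 0.9779 / (1 + 0.9779) = 0.9779 / 1.9779
theta = 0.4944

0.4944


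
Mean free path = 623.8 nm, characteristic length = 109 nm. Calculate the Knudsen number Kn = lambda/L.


Knudsen number Kn = lambda / L
Kn = 623.8 / 109
Kn = 5.7229

5.7229


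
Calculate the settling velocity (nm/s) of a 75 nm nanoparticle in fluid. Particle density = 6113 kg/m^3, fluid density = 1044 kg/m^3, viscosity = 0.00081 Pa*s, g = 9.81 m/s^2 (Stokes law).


Radius R = 75/2 nm = 3.75e-08 m
Density difference = 6113 - 1044 = 5069 kg/m^3
v = 2 * R^2 * (rho_p - rho_f) * g / (9 * eta)
v = 2 * (3.75e-08)^2 * 5069 * 9.81 / (9 * 0.00081)
v = 1.91848e-08 m/s = 19.1848 nm/s

19.1848


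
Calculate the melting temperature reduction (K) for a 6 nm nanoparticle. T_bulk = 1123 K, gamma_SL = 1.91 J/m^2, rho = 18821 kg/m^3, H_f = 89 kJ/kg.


Radius R = 6/2 = 3 nm = 3e-09 m
Convert H_f = 89 kJ/kg = 89000 J/kg
dT = 2 * gamma_SL * T_bulk / (rho * H_f * R)
dT = 2 * 1.91 * 1123 / (18821 * 89000 * 3e-09)
dT = 853.7 K

853.7


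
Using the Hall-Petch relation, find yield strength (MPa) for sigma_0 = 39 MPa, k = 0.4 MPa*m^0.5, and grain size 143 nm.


d = 143 nm = 1.43e-07 m
sqrt(d) = 0.0003781534
Hall-Petch contribution = k / sqrt(d) = 0.4 / 0.0003781534 = 1057.8 MPa
sigma = sigma_0 + k/sqrt(d) = 39 + 1057.8 = 1096.8 MPa

1096.8


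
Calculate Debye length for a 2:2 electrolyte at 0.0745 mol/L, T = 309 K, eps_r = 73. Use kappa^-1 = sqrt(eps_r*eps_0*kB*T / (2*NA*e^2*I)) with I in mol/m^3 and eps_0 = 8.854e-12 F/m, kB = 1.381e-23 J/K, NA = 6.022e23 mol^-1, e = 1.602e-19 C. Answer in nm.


Ionic strength I = 0.0745 * 2^2 * 1000 = 298 mol/m^3
kappa^-1 = sqrt(73 * 8.854e-12 * 1.381e-23 * 309 / (2 * 6.022e23 * (1.602e-19)^2 * 298))
kappa^-1 = 0.547 nm

0.547


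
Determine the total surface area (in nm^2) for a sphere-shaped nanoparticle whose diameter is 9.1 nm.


Radius r = 9.1/2 = 4.55 nm
Surface area SA = 4 * pi * r^2
SA = 4 * pi * (4.55)^2
SA = 260.16 nm^2

260.16


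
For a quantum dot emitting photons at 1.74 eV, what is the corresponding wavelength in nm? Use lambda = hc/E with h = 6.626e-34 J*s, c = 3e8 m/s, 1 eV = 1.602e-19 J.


Convert energy: E = 1.74 eV = 1.74 * 1.602e-19 = 2.78748e-19 J
lambda = h*c / E = 6.626e-34 * 3e8 / 2.78748e-19
lambda = 7.13117e-07 m = 713.1 nm

713.1


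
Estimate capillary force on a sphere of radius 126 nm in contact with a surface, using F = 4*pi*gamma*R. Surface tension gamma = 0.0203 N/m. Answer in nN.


Convert radius: R = 126 nm = 1.26e-07 m
F = 4 * pi * gamma * R
F = 4 * pi * 0.0203 * 1.26e-07
F = 3.21423e-08 N = 32.1423 nN

32.1423


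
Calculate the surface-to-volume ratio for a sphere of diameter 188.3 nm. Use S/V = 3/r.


Radius r = 188.3/2 = 94.15 nm
S/V = 3 / r = 3 / 94.15
S/V = 0.0319 nm^-1

0.0319


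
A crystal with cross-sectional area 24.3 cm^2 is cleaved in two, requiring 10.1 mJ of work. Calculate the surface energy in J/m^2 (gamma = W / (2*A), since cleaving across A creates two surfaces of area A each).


Convert: A = 24.3 cm^2 = 0.00243 m^2, W = 10.1 mJ = 0.0101 J
Cleaving exposes two faces of area A, so total new surface = 2*A and gamma = W / (2*A)
gamma = 0.0101 / (2 * 0.00243)
gamma = 2.078 J/m^2

2.078


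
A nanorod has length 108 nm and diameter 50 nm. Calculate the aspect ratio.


Aspect ratio AR = length / diameter
AR = 108 / 50
AR = 2.16

2.16


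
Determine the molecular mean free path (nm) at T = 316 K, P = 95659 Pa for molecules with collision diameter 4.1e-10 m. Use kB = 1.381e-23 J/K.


Mean free path: lambda = kB*T / (sqrt(2) * pi * d^2 * P)
lambda = 1.381e-23 * 316 / (sqrt(2) * pi * (4.1e-10)^2 * 95659)
lambda = 6.10833e-08 m
lambda = 61.08 nm

61.08


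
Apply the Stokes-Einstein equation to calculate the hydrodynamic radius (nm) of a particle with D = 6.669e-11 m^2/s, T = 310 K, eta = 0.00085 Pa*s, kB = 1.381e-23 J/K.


Stokes-Einstein: R = kB*T / (6*pi*eta*D)
R = 1.381e-23 * 310 / (6 * pi * 0.00085 * 6.669e-11)
R = 4.00659e-09 m = 4.01 nm

4.01


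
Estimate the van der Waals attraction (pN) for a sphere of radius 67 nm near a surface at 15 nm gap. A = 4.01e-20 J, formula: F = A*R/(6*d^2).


Convert to SI: R = 67 nm = 6.7e-08 m, d = 15 nm = 1.5e-08 m
F = A * R / (6 * d^2)
F = 4.01e-20 * 6.7e-08 / (6 * (1.5e-08)^2)
F = 1.99015e-12 N = 1.99 pN

1.99


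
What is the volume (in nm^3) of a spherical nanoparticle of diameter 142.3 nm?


Radius r = 142.3/2 = 71.15 nm
Volume V = (4/3) * pi * r^3
V = (4/3) * pi * (71.15)^3
V = 1508736.24 nm^3

1508736.24


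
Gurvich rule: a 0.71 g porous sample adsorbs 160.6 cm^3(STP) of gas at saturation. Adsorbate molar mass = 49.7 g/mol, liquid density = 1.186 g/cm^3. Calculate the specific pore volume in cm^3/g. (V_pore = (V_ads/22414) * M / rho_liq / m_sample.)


Moles adsorbed n = V_ads / 22414 = 160.6 / 22414 = 7.165165e-03 mol
Liquid volume V_liq = n * M / rho_liq = 7.165165e-03 * 49.7 / 1.186 = 0.30026 cm^3
Specific pore volume V_pore = V_liq / m_sample = 0.30026 / 0.71
V_pore = 0.4229 cm^3/g

0.4229


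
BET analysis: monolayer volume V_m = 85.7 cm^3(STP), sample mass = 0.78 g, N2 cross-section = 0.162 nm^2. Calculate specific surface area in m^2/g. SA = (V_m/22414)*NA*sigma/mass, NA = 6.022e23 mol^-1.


Number of moles in monolayer = V_m / 22414 = 85.7 / 22414 = 0.0038235
Number of molecules = moles * NA = 0.0038235 * 6.022e23
SA = molecules * sigma / mass
SA = (85.7 / 22414) * 6.022e23 * 0.162e-18 / 0.78
SA = 478.2 m^2/g

478.2


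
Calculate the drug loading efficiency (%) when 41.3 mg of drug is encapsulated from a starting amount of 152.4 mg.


Drug loading efficiency = (drug loaded / drug initial) * 100
DLE = 41.3 / 152.4 * 100
DLE = 0.271 * 100
DLE = 27.1%

27.1


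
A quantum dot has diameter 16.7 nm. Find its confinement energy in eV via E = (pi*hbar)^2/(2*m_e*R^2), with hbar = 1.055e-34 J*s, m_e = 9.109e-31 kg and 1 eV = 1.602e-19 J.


Radius R = 16.7/2 = 8.35 nm = 8.35e-09 m
E = (pi * 1.055e-34)^2 / (2 * 9.109e-31 * (8.35e-09)^2)
E(J) = 8.64831e-22
E = E(J) / 1.602e-19 = 0.0054 eV

0.0054


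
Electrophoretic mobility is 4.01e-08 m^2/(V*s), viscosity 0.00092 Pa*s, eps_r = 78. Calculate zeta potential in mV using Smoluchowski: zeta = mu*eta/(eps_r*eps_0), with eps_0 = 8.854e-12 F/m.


Smoluchowski equation: zeta = mu * eta / (eps_r * eps_0)
zeta = 4.01e-08 * 0.00092 / (78 * 8.854e-12)
zeta = 0.053419 V = 53.42 mV

53.42


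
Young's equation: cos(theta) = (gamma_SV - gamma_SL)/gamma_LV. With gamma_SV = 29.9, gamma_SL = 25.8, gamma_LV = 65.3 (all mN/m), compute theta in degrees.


cos(theta) = (gamma_SV - gamma_SL) / gamma_LV
cos(theta) = (29.9 - 25.8) / 65.3
cos(theta) = 0.062787
theta = arccos(0.062787) = 86.4 degrees

86.4


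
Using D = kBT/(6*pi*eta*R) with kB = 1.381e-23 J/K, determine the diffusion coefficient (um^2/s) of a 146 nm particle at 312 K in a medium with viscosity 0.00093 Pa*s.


Radius R = 146/2 = 73 nm = 7.3e-08 m
D = kB*T / (6*pi*eta*R)
D = 1.381e-23 * 312 / (6 * pi * 0.00093 * 7.3e-08)
D = 3.36699e-12 m^2/s = 3.367 um^2/s

3.367


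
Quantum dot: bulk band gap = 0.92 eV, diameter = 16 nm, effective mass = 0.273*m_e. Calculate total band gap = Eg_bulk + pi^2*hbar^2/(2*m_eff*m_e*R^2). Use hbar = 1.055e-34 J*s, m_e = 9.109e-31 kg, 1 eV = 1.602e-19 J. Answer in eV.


Radius R = 16/2 nm = 8e-09 m
Confinement energy dE = pi^2 * hbar^2 / (2 * m_eff * m_e * R^2)
dE = pi^2 * (1.055e-34)^2 / (2 * 0.273 * 9.109e-31 * (8e-09)^2) J, divided by 1.602e-19 J/eV
dE = 0.0215 eV
Total band gap = E_g(bulk) + dE = 0.92 + 0.0215 = 0.9415 eV

0.9415


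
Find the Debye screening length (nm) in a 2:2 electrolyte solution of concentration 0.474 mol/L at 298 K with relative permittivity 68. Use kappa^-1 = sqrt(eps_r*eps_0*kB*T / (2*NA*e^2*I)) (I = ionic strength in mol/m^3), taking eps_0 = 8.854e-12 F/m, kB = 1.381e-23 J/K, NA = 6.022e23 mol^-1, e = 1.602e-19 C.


Ionic strength I = 0.474 * 2^2 * 1000 = 1896 mol/m^3
kappa^-1 = sqrt(68 * 8.854e-12 * 1.381e-23 * 298 / (2 * 6.022e23 * (1.602e-19)^2 * 1896))
kappa^-1 = 0.206 nm

0.206


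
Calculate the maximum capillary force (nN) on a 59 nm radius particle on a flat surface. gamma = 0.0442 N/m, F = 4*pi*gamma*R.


Convert radius: R = 59 nm = 5.9e-08 m
F = 4 * pi * gamma * R
F = 4 * pi * 0.0442 * 5.9e-08
F = 3.27706e-08 N = 32.7706 nN

32.7706


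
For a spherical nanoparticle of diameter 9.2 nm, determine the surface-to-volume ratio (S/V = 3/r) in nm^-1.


Radius r = 9.2/2 = 4.6 nm
S/V = 3 / r = 3 / 4.6
S/V = 0.6522 nm^-1

0.6522


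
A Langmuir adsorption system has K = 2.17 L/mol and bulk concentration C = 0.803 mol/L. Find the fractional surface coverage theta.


Langmuir isotherm: theta = K*C / (1 + K*C)
K*C = 2.17 * 0.803 = 1.74251
theta = 1.74251 / (1 + 1.74251) = 1.74251 / 2.74251
theta = 0.6354

0.6354


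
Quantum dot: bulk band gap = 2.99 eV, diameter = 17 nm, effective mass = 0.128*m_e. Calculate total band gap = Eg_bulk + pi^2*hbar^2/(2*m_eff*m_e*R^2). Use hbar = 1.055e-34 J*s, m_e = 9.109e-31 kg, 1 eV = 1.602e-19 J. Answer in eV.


Radius R = 17/2 nm = 8.5e-09 m
Confinement energy dE = pi^2 * hbar^2 / (2 * m_eff * m_e * R^2)
dE = pi^2 * (1.055e-34)^2 / (2 * 0.128 * 9.109e-31 * (8.5e-09)^2) J, divided by 1.602e-19 J/eV
dE = 0.0407 eV
Total band gap = E_g(bulk) + dE = 2.99 + 0.0407 = 3.0307 eV

3.0307


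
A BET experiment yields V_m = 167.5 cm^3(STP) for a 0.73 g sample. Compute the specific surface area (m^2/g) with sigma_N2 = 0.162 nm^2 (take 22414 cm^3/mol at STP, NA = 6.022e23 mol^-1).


Number of moles in monolayer = V_m / 22414 = 167.5 / 22414 = 0.00747301
Number of molecules = moles * NA = 0.00747301 * 6.022e23
SA = molecules * sigma / mass
SA = (167.5 / 22414) * 6.022e23 * 0.162e-18 / 0.73
SA = 998.7 m^2/g

998.7


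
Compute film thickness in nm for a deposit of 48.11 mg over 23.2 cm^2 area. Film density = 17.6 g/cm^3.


Convert: m = 48.11 mg = 4.8110e-05 kg, A = 23.2 cm^2 = 2.3200e-03 m^2, rho = 17.6 g/cm^3 = 17600 kg/m^3
t = m / (A * rho)
t = 4.8110e-05 / (2.3200e-03 * 17600)
t = 1.1782e-06 m = 1178.2 nm

1178.2


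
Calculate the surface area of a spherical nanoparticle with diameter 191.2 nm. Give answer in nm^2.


Radius r = 191.2/2 = 95.6 nm
Surface area SA = 4 * pi * r^2
SA = 4 * pi * (95.6)^2
SA = 114848.58 nm^2

114848.58


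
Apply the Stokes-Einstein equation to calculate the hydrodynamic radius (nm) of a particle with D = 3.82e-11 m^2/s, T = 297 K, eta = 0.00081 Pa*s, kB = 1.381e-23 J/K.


Stokes-Einstein: R = kB*T / (6*pi*eta*D)
R = 1.381e-23 * 297 / (6 * pi * 0.00081 * 3.82e-11)
R = 7.03235e-09 m = 7.03 nm

7.03


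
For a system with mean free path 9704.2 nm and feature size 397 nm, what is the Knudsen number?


Knudsen number Kn = lambda / L
Kn = 9704.2 / 397
Kn = 24.4438

24.4438


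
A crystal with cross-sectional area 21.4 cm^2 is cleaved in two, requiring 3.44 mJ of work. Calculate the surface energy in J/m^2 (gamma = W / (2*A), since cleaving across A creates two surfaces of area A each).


Convert: A = 21.4 cm^2 = 0.00214 m^2, W = 3.44 mJ = 0.00344 J
Cleaving exposes two faces of area A, so total new surface = 2*A and gamma = W / (2*A)
gamma = 0.00344 / (2 * 0.00214)
gamma = 0.804 J/m^2

0.804


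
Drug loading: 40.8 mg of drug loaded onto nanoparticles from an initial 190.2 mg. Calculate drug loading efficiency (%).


Drug loading efficiency = (drug loaded / drug initial) * 100
DLE = 40.8 / 190.2 * 100
DLE = 0.2145 * 100
DLE = 21.45%

21.45


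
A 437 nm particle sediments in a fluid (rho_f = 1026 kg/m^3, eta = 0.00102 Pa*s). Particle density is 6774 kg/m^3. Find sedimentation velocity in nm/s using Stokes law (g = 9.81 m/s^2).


Radius R = 437/2 nm = 2.185e-07 m
Density difference = 6774 - 1026 = 5748 kg/m^3
v = 2 * R^2 * (rho_p - rho_f) * g / (9 * eta)
v = 2 * (2.185e-07)^2 * 5748 * 9.81 / (9 * 0.00102)
v = 5.86511e-07 m/s = 586.5107 nm/s

586.5107


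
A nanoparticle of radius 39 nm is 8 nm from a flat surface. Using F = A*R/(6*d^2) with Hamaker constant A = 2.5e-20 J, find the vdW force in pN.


Convert to SI: R = 39 nm = 3.9e-08 m, d = 8 nm = 8e-09 m
F = A * R / (6 * d^2)
F = 2.5e-20 * 3.9e-08 / (6 * (8e-09)^2)
F = 2.53906e-12 N = 2.539 pN

2.539


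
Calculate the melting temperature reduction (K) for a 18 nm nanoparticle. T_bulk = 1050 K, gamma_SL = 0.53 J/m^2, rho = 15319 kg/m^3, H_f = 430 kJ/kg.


Radius R = 18/2 = 9 nm = 9e-09 m
Convert H_f = 430 kJ/kg = 430000 J/kg
dT = 2 * gamma_SL * T_bulk / (rho * H_f * R)
dT = 2 * 0.53 * 1050 / (15319 * 430000 * 9e-09)
dT = 18.8 K

18.8


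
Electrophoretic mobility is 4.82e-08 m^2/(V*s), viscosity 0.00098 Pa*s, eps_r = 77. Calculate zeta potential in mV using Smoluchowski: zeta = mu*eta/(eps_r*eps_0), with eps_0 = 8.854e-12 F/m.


Smoluchowski equation: zeta = mu * eta / (eps_r * eps_0)
zeta = 4.82e-08 * 0.00098 / (77 * 8.854e-12)
zeta = 0.069286 V = 69.29 mV

69.29


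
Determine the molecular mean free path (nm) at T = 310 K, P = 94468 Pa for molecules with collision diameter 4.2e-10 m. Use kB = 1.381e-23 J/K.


Mean free path: lambda = kB*T / (sqrt(2) * pi * d^2 * P)
lambda = 1.381e-23 * 310 / (sqrt(2) * pi * (4.2e-10)^2 * 94468)
lambda = 5.78239e-08 m
lambda = 57.82 nm

57.82


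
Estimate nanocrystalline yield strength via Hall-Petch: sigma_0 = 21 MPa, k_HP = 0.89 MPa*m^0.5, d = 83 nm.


d = 83 nm = 8.3e-08 m
sqrt(d) = 0.0002880972
Hall-Petch contribution = k / sqrt(d) = 0.89 / 0.0002880972 = 3089.2 MPa
sigma = sigma_0 + k/sqrt(d) = 21 + 3089.2 = 3110.2 MPa

3110.2


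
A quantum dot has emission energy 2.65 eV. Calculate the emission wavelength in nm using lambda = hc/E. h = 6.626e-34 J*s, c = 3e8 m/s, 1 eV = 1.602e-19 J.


Convert energy: E = 2.65 eV = 2.65 * 1.602e-19 = 4.2453e-19 J
lambda = h*c / E = 6.626e-34 * 3e8 / 4.2453e-19
lambda = 4.68235e-07 m = 468.2 nm

468.2


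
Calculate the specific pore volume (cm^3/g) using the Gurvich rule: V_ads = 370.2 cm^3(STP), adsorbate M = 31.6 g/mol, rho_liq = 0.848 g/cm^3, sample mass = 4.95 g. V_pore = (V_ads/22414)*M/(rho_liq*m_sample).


Moles adsorbed n = V_ads / 22414 = 370.2 / 22414 = 1.651646e-02 mol
Liquid volume V_liq = n * M / rho_liq = 1.651646e-02 * 31.6 / 0.848 = 0.61547 cm^3
Specific pore volume V_pore = V_liq / m_sample = 0.61547 / 4.95
V_pore = 0.1243 cm^3/g

0.1243


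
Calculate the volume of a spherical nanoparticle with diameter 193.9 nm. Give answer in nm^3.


Radius r = 193.9/2 = 96.95 nm
Volume V = (4/3) * pi * r^3
V = (4/3) * pi * (96.95)^3
V = 3817086.92 nm^3

3817086.92


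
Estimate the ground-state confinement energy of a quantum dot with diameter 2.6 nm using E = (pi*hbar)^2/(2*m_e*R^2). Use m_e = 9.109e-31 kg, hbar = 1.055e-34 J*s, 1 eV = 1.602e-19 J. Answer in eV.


Radius R = 2.6/2 = 1.3 nm = 1.3e-09 m
E = (pi * 1.055e-34)^2 / (2 * 9.109e-31 * (1.3e-09)^2)
E(J) = 3.56794e-20
E = E(J) / 1.602e-19 = 0.2227 eV

0.2227


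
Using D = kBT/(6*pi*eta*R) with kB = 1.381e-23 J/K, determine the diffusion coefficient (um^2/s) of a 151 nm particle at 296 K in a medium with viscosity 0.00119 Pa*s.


Radius R = 151/2 = 75.5 nm = 7.55e-08 m
D = kB*T / (6*pi*eta*R)
D = 1.381e-23 * 296 / (6 * pi * 0.00119 * 7.55e-08)
D = 2.41374e-12 m^2/s = 2.414 um^2/s

2.414


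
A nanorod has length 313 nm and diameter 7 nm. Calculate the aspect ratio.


Aspect ratio AR = length / diameter
AR = 313 / 7
AR = 44.71

44.71


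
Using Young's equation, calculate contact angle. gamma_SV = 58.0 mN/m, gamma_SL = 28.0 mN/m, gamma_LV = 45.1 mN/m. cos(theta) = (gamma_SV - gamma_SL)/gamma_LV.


cos(theta) = (gamma_SV - gamma_SL) / gamma_LV
cos(theta) = (58.0 - 28.0) / 45.1
cos(theta) = 0.665188
theta = arccos(0.665188) = 48.3 degrees

48.3


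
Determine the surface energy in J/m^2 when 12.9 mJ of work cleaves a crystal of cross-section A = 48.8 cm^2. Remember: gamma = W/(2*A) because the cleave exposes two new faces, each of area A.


Convert: A = 48.8 cm^2 = 0.00488 m^2, W = 12.9 mJ = 0.0129 J
Cleaving exposes two faces of area A, so total new surface = 2*A and gamma = W / (2*A)
gamma = 0.0129 / (2 * 0.00488)
gamma = 1.322 J/m^2

1.322


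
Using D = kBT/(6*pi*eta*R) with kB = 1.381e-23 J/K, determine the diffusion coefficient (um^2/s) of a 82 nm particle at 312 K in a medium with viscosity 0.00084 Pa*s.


Radius R = 82/2 = 41 nm = 4.1e-08 m
D = kB*T / (6*pi*eta*R)
D = 1.381e-23 * 312 / (6 * pi * 0.00084 * 4.1e-08)
D = 6.63719e-12 m^2/s = 6.637 um^2/s

6.637


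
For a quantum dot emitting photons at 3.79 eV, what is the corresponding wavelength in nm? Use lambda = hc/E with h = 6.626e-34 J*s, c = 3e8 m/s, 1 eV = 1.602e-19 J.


Convert energy: E = 3.79 eV = 3.79 * 1.602e-19 = 6.07158e-19 J
lambda = h*c / E = 6.626e-34 * 3e8 / 6.07158e-19
lambda = 3.27394e-07 m = 327.4 nm

327.4


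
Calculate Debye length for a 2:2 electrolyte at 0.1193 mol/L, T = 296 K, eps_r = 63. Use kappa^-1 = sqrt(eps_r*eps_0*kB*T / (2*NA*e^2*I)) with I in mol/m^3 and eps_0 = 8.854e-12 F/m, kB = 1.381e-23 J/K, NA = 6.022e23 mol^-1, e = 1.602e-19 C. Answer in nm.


Ionic strength I = 0.1193 * 2^2 * 1000 = 477.2 mol/m^3
kappa^-1 = sqrt(63 * 8.854e-12 * 1.381e-23 * 296 / (2 * 6.022e23 * (1.602e-19)^2 * 477.2))
kappa^-1 = 0.393 nm

0.393


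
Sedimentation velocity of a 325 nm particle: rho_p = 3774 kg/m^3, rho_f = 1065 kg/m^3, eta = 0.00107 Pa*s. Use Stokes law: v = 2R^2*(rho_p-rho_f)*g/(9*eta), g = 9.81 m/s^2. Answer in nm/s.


Radius R = 325/2 nm = 1.625e-07 m
Density difference = 3774 - 1065 = 2709 kg/m^3
v = 2 * R^2 * (rho_p - rho_f) * g / (9 * eta)
v = 2 * (1.625e-07)^2 * 2709 * 9.81 / (9 * 0.00107)
v = 1.45743e-07 m/s = 145.7433 nm/s

145.7433


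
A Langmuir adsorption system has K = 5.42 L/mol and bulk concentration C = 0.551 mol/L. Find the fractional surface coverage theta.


Langmuir isotherm: theta = K*C / (1 + K*C)
K*C = 5.42 * 0.551 = 2.98642
theta = 2.98642 / (1 + 2.98642) = 2.98642 / 3.98642
theta = 0.7491

0.7491


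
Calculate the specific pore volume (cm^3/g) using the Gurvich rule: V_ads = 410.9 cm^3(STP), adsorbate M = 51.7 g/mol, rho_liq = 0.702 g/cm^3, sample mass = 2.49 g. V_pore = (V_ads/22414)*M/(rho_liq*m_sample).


Moles adsorbed n = V_ads / 22414 = 410.9 / 22414 = 1.833229e-02 mol
Liquid volume V_liq = n * M / rho_liq = 1.833229e-02 * 51.7 / 0.702 = 1.35011 cm^3
Specific pore volume V_pore = V_liq / m_sample = 1.35011 / 2.49
V_pore = 0.5422 cm^3/g

0.5422


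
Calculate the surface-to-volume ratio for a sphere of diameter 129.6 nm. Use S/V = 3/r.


Radius r = 129.6/2 = 64.8 nm
S/V = 3 / r = 3 / 64.8
S/V = 0.0463 nm^-1

0.0463


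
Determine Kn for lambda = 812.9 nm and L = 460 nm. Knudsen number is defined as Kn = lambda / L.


Knudsen number Kn = lambda / L
Kn = 812.9 / 460
Kn = 1.7672

1.7672


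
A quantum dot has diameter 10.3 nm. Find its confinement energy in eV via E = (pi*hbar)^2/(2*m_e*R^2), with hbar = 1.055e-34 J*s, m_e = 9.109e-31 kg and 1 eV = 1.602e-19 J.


Radius R = 10.3/2 = 5.15 nm = 5.15e-09 m
E = (pi * 1.055e-34)^2 / (2 * 9.109e-31 * (5.15e-09)^2)
E(J) = 2.27347e-21
E = E(J) / 1.602e-19 = 0.0142 eV

0.0142


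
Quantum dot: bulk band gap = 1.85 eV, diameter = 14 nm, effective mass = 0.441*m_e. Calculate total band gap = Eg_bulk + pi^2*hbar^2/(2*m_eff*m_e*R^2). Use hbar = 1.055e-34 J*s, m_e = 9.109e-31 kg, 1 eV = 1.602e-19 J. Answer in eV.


Radius R = 14/2 nm = 7e-09 m
Confinement energy dE = pi^2 * hbar^2 / (2 * m_eff * m_e * R^2)
dE = pi^2 * (1.055e-34)^2 / (2 * 0.441 * 9.109e-31 * (7e-09)^2) J, divided by 1.602e-19 J/eV
dE = 0.0174 eV
Total band gap = E_g(bulk) + dE = 1.85 + 0.0174 = 1.8674 eV

1.8674


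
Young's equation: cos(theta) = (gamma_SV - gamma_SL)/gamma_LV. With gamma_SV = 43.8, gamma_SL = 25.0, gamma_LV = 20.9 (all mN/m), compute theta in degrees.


cos(theta) = (gamma_SV - gamma_SL) / gamma_LV
cos(theta) = (43.8 - 25.0) / 20.9
cos(theta) = 0.899522
theta = arccos(0.899522) = 25.9 degrees

25.9


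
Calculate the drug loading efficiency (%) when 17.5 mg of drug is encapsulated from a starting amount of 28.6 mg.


Drug loading efficiency = (drug loaded / drug initial) * 100
DLE = 17.5 / 28.6 * 100
DLE = 0.6119 * 100
DLE = 61.19%

61.19


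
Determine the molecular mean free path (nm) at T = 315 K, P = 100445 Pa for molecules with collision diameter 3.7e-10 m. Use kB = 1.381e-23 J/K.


Mean free path: lambda = kB*T / (sqrt(2) * pi * d^2 * P)
lambda = 1.381e-23 * 315 / (sqrt(2) * pi * (3.7e-10)^2 * 100445)
lambda = 7.12045e-08 m
lambda = 71.2 nm

71.2


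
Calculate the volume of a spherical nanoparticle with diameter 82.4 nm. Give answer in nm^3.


Radius r = 82.4/2 = 41.2 nm
Volume V = (4/3) * pi * r^3
V = (4/3) * pi * (41.2)^3
V = 292941.07 nm^3

292941.07


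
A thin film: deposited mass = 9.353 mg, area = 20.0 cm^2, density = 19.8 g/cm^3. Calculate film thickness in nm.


Convert: m = 9.353 mg = 9.3530e-06 kg, A = 20.0 cm^2 = 2.0000e-03 m^2, rho = 19.8 g/cm^3 = 19800 kg/m^3
t = m / (A * rho)
t = 9.3530e-06 / (2.0000e-03 * 19800)
t = 2.3619e-07 m = 236.2 nm

236.2


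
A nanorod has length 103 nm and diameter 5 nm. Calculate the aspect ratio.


Aspect ratio AR = length / diameter
AR = 103 / 5
AR = 20.6

20.6


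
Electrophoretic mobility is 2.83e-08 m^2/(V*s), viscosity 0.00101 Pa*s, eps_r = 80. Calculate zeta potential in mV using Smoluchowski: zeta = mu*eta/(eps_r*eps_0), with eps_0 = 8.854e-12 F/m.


Smoluchowski equation: zeta = mu * eta / (eps_r * eps_0)
zeta = 2.83e-08 * 0.00101 / (80 * 8.854e-12)
zeta = 0.040353 V = 40.35 mV

40.35


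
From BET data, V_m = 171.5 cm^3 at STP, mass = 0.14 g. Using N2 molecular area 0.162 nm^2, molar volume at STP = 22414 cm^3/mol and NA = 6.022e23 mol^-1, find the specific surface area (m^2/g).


Number of moles in monolayer = V_m / 22414 = 171.5 / 22414 = 0.00765147
Number of molecules = moles * NA = 0.00765147 * 6.022e23
SA = molecules * sigma / mass
SA = (171.5 / 22414) * 6.022e23 * 0.162e-18 / 0.14
SA = 5331.8 m^2/g

5331.8


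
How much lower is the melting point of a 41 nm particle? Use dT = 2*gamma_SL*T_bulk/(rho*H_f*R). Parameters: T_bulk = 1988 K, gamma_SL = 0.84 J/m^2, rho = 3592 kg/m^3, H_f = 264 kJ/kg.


Radius R = 41/2 = 20.5 nm = 2.05e-08 m
Convert H_f = 264 kJ/kg = 264000 J/kg
dT = 2 * gamma_SL * T_bulk / (rho * H_f * R)
dT = 2 * 0.84 * 1988 / (3592 * 264000 * 2.05e-08)
dT = 171.8 K

171.8


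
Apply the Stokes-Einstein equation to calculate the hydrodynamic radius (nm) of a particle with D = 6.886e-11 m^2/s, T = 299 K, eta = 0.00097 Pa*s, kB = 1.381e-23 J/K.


Stokes-Einstein: R = kB*T / (6*pi*eta*D)
R = 1.381e-23 * 299 / (6 * pi * 0.00097 * 6.886e-11)
R = 3.27963e-09 m = 3.28 nm

3.28


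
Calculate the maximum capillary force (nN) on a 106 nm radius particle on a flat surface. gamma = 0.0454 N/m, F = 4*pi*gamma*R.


Convert radius: R = 106 nm = 1.06e-07 m
F = 4 * pi * gamma * R
F = 4 * pi * 0.0454 * 1.06e-07
F = 6.04744e-08 N = 60.4744 nN

60.4744


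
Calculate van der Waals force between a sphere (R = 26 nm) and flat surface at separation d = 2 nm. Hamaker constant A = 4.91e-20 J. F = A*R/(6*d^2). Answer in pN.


Convert to SI: R = 26 nm = 2.6e-08 m, d = 2 nm = 2e-09 m
F = A * R / (6 * d^2)
F = 4.91e-20 * 2.6e-08 / (6 * (2e-09)^2)
F = 5.31917e-11 N = 53.192 pN

53.192


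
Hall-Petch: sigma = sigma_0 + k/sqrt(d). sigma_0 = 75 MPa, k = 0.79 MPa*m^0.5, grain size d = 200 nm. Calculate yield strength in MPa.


d = 200 nm = 2e-07 m
sqrt(d) = 0.0004472136
Hall-Petch contribution = k / sqrt(d) = 0.79 / 0.0004472136 = 1766.5 MPa
sigma = sigma_0 + k/sqrt(d) = 75 + 1766.5 = 1841.5 MPa

1841.5


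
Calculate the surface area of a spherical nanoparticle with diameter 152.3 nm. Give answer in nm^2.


Radius r = 152.3/2 = 76.15 nm
Surface area SA = 4 * pi * r^2
SA = 4 * pi * (76.15)^2
SA = 72870.15 nm^2

72870.15


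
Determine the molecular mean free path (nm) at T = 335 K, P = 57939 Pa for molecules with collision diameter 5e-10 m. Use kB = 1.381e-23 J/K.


Mean free path: lambda = kB*T / (sqrt(2) * pi * d^2 * P)
lambda = 1.381e-23 * 335 / (sqrt(2) * pi * (5e-10)^2 * 57939)
lambda = 7.1889e-08 m
lambda = 71.89 nm

71.89


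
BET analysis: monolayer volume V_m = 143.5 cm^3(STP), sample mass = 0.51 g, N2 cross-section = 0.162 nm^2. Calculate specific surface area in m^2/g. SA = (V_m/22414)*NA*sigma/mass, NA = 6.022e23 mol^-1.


Number of moles in monolayer = V_m / 22414 = 143.5 / 22414 = 0.00640225
Number of molecules = moles * NA = 0.00640225 * 6.022e23
SA = molecules * sigma / mass
SA = (143.5 / 22414) * 6.022e23 * 0.162e-18 / 0.51
SA = 1224.7 m^2/g

1224.7


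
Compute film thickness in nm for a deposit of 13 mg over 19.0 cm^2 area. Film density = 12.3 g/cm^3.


Convert: m = 13 mg = 1.3000e-05 kg, A = 19.0 cm^2 = 1.9000e-03 m^2, rho = 12.3 g/cm^3 = 12300 kg/m^3
t = m / (A * rho)
t = 1.3000e-05 / (1.9000e-03 * 12300)
t = 5.5627e-07 m = 556.3 nm

556.3


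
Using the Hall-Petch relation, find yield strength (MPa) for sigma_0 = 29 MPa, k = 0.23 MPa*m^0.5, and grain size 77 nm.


d = 77 nm = 7.7e-08 m
sqrt(d) = 0.0002774887
Hall-Petch contribution = k / sqrt(d) = 0.23 / 0.0002774887 = 828.9 MPa
sigma = sigma_0 + k/sqrt(d) = 29 + 828.9 = 857.9 MPa

857.9


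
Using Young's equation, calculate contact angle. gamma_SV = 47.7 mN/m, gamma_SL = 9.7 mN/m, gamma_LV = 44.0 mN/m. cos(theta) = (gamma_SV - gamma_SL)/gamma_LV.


cos(theta) = (gamma_SV - gamma_SL) / gamma_LV
cos(theta) = (47.7 - 9.7) / 44.0
cos(theta) = 0.863636
theta = arccos(0.863636) = 30.27 degrees

30.27


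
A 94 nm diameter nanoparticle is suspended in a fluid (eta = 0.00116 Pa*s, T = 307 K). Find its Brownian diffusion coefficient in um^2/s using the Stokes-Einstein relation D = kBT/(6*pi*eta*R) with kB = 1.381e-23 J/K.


Radius R = 94/2 = 47 nm = 4.7e-08 m
D = kB*T / (6*pi*eta*R)
D = 1.381e-23 * 307 / (6 * pi * 0.00116 * 4.7e-08)
D = 4.12549e-12 m^2/s = 4.125 um^2/s

4.125


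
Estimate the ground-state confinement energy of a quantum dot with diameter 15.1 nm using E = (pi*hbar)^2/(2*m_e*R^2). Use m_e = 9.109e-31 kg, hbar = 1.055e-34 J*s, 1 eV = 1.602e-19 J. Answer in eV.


Radius R = 15.1/2 = 7.55 nm = 7.55e-09 m
E = (pi * 1.055e-34)^2 / (2 * 9.109e-31 * (7.55e-09)^2)
E(J) = 1.05782e-21
E = E(J) / 1.602e-19 = 0.0066 eV

0.0066


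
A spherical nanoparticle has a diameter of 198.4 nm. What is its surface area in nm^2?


Radius r = 198.4/2 = 99.2 nm
Surface area SA = 4 * pi * r^2
SA = 4 * pi * (99.2)^2
SA = 123661.13 nm^2

123661.13


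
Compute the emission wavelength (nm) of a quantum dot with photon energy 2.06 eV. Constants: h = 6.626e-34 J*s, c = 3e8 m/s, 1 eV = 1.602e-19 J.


Convert energy: E = 2.06 eV = 2.06 * 1.602e-19 = 3.30012e-19 J
lambda = h*c / E = 6.626e-34 * 3e8 / 3.30012e-19
lambda = 6.02342e-07 m = 602.3 nm

602.3


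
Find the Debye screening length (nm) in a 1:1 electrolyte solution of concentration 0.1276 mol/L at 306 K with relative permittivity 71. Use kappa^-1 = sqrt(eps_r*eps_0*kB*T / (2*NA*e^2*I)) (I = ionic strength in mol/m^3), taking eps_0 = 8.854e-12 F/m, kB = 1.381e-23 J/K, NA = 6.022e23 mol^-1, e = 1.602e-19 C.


Ionic strength I = 0.1276 * 1^2 * 1000 = 127.6 mol/m^3
kappa^-1 = sqrt(71 * 8.854e-12 * 1.381e-23 * 306 / (2 * 6.022e23 * (1.602e-19)^2 * 127.6))
kappa^-1 = 0.821 nm

0.821


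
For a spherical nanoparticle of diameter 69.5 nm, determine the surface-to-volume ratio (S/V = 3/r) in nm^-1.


Radius r = 69.5/2 = 34.75 nm
S/V = 3 / r = 3 / 34.75
S/V = 0.0863 nm^-1

0.0863


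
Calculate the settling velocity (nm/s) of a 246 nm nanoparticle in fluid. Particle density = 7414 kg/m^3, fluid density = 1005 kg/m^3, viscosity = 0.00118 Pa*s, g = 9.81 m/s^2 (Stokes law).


Radius R = 246/2 nm = 1.23e-07 m
Density difference = 7414 - 1005 = 6409 kg/m^3
v = 2 * R^2 * (rho_p - rho_f) * g / (9 * eta)
v = 2 * (1.23e-07)^2 * 6409 * 9.81 / (9 * 0.00118)
v = 1.79133e-07 m/s = 179.1327 nm/s

179.1327


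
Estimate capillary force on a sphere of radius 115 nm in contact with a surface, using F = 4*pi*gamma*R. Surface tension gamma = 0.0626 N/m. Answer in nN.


Convert radius: R = 115 nm = 1.15e-07 m
F = 4 * pi * gamma * R
F = 4 * pi * 0.0626 * 1.15e-07
F = 9.04653e-08 N = 90.4653 nN

90.4653


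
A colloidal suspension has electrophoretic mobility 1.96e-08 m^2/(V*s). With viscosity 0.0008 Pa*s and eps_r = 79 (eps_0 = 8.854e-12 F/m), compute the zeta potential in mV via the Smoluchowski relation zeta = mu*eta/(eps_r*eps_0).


Smoluchowski equation: zeta = mu * eta / (eps_r * eps_0)
zeta = 1.96e-08 * 0.0008 / (79 * 8.854e-12)
zeta = 0.022417 V = 22.42 mV

22.42


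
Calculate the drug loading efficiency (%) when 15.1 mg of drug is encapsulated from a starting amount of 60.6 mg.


Drug loading efficiency = (drug loaded / drug initial) * 100
DLE = 15.1 / 60.6 * 100
DLE = 0.2492 * 100
DLE = 24.92%

24.92


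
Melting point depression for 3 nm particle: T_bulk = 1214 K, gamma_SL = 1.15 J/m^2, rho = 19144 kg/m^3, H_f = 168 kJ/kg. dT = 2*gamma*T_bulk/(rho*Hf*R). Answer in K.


Radius R = 3/2 = 1.5 nm = 1.5e-09 m
Convert H_f = 168 kJ/kg = 168000 J/kg
dT = 2 * gamma_SL * T_bulk / (rho * H_f * R)
dT = 2 * 1.15 * 1214 / (19144 * 168000 * 1.5e-09)
dT = 578.8 K

578.8


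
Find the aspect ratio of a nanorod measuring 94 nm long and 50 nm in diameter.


Aspect ratio AR = length / diameter
AR = 94 / 50
AR = 1.88

1.88


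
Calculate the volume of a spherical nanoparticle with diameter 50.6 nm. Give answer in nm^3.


Radius r = 50.6/2 = 25.3 nm
Volume V = (4/3) * pi * r^3
V = (4/3) * pi * (25.3)^3
V = 67834.43 nm^3

67834.43


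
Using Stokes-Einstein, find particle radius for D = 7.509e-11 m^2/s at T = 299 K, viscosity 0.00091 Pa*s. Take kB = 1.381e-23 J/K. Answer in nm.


Stokes-Einstein: R = kB*T / (6*pi*eta*D)
R = 1.381e-23 * 299 / (6 * pi * 0.00091 * 7.509e-11)
R = 3.20583e-09 m = 3.21 nm

3.21


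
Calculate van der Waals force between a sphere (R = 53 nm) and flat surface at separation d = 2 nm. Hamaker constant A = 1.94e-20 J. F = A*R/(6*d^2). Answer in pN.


Convert to SI: R = 53 nm = 5.3e-08 m, d = 2 nm = 2e-09 m
F = A * R / (6 * d^2)
F = 1.94e-20 * 5.3e-08 / (6 * (2e-09)^2)
F = 4.28417e-11 N = 42.842 pN

42.842


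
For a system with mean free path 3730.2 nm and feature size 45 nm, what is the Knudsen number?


Knudsen number Kn = lambda / L
Kn = 3730.2 / 45
Kn = 82.8933

82.8933


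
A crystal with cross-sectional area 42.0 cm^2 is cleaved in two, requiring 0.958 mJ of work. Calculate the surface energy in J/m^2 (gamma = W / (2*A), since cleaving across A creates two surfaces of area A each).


Convert: A = 42.0 cm^2 = 0.0042 m^2, W = 0.958 mJ = 0.000958 J
Cleaving exposes two faces of area A, so total new surface = 2*A and gamma = W / (2*A)
gamma = 0.000958 / (2 * 0.0042)
gamma = 0.114 J/m^2

0.114


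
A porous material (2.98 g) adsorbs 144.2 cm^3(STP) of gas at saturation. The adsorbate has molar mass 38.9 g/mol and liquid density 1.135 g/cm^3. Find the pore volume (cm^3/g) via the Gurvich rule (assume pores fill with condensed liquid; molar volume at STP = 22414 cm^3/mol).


Moles adsorbed n = V_ads / 22414 = 144.2 / 22414 = 6.433479e-03 mol
Liquid volume V_liq = n * M / rho_liq = 6.433479e-03 * 38.9 / 1.135 = 0.22050 cm^3
Specific pore volume V_pore = V_liq / m_sample = 0.22050 / 2.98
V_pore = 0.074 cm^3/g

0.074


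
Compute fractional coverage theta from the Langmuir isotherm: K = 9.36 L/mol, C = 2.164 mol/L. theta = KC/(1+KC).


Langmuir isotherm: theta = K*C / (1 + K*C)
K*C = 9.36 * 2.164 = 20.25504
theta = 20.25504 / (1 + 20.25504) = 20.25504 / 21.25504
theta = 0.953

0.953


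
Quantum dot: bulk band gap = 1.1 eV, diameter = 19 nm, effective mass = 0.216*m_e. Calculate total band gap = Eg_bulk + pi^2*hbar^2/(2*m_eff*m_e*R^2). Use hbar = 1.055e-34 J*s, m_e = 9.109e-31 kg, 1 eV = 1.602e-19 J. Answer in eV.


Radius R = 19/2 nm = 9.5e-09 m
Confinement energy dE = pi^2 * hbar^2 / (2 * m_eff * m_e * R^2)
dE = pi^2 * (1.055e-34)^2 / (2 * 0.216 * 9.109e-31 * (9.5e-09)^2) J, divided by 1.602e-19 J/eV
dE = 0.0193 eV
Total band gap = E_g(bulk) + dE = 1.1 + 0.0193 = 1.1193 eV

1.1193


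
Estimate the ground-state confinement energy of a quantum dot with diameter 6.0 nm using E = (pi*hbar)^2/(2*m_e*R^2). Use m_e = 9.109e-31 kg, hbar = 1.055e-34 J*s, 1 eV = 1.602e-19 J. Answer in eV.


Radius R = 6.0/2 = 3 nm = 3e-09 m
E = (pi * 1.055e-34)^2 / (2 * 9.109e-31 * (3e-09)^2)
E(J) = 6.69979e-21
E = E(J) / 1.602e-19 = 0.0418 eV

0.0418


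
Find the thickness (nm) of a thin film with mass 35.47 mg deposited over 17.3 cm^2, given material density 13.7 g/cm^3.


Convert: m = 35.47 mg = 3.5470e-05 kg, A = 17.3 cm^2 = 1.7300e-03 m^2, rho = 13.7 g/cm^3 = 13700 kg/m^3
t = m / (A * rho)
t = 3.5470e-05 / (1.7300e-03 * 13700)
t = 1.4966e-06 m = 1496.6 nm

1496.6
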